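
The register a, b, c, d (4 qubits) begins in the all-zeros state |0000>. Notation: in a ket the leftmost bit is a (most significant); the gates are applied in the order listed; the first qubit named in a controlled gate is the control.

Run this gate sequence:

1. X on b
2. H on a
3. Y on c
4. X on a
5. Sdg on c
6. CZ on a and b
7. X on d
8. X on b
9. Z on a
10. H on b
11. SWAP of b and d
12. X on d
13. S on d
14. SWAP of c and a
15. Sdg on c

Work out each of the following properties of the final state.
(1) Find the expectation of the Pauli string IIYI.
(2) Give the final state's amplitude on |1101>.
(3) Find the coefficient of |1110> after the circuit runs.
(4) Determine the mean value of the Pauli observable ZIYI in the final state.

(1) In the final state, IIYI has expectation -1.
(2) |1101> carries amplitude I/2 in the final state.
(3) The final state's coefficient on |1110> equals -I/2.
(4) In the final state, ZIYI has expectation 1.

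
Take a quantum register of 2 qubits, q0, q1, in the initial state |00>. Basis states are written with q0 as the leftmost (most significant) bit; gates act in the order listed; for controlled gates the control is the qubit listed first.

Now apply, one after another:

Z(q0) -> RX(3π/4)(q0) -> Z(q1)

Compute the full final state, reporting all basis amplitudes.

The resulting statevector has amplitude sqrt(2 - sqrt(2))/2 on |00>, 0 on |01>, -I*sqrt(sqrt(2) + 2)/2 on |10>, 0 on |11>.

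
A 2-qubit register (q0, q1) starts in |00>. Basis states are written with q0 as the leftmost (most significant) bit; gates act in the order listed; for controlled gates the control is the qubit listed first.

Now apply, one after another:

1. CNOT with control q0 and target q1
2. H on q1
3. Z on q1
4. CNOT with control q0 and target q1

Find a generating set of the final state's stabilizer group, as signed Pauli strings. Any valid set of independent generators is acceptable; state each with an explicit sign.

The final state is stabilized by the group generated by -IX, +ZI; other independent generating sets are equally valid.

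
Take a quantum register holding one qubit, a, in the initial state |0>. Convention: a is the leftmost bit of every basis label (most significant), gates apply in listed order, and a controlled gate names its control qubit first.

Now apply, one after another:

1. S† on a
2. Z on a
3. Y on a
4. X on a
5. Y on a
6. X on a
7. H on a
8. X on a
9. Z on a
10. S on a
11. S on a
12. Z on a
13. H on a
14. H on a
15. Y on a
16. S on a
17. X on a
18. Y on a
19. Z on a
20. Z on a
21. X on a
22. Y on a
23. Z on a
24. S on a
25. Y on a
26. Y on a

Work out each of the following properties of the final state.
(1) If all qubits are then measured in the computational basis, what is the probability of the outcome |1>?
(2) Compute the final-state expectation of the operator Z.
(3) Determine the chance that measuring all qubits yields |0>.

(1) Outcome |1> occurs with probability 1/2.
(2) The expectation value of Z is 0.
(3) The probability of measuring |0> is 1/2.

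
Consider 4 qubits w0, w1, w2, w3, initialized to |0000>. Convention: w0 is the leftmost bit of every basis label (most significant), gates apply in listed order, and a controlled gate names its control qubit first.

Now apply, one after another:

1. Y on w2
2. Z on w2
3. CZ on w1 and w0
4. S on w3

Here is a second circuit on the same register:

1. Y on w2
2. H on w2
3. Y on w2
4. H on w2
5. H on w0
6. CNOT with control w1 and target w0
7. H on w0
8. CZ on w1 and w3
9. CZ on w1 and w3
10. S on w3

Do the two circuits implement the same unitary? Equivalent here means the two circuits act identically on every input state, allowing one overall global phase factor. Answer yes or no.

No: there is an input state on which the two circuits produce genuinely different outputs (not merely differing by a phase).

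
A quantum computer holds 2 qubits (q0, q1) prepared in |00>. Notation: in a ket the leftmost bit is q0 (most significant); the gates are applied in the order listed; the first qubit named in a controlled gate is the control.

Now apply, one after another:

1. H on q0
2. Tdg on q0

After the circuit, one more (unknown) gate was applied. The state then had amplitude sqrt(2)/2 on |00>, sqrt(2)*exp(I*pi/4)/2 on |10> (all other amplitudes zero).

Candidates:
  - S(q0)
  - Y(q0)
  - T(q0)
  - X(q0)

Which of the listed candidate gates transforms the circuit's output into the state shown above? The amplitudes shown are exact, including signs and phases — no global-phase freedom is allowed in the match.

The unique candidate consistent with the amplitudes is S(q0).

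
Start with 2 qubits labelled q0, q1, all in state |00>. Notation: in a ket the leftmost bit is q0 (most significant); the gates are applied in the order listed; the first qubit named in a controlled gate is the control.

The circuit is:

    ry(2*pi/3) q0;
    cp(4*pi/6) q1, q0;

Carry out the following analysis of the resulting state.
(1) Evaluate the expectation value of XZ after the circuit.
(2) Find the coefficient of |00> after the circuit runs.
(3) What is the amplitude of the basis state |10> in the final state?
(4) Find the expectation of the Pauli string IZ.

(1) The observable XZ averages to sqrt(3)/2.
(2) The amplitude on |00> is 1/2.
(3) The final state's coefficient on |10> equals sqrt(3)/2.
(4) The expectation value of IZ is 1.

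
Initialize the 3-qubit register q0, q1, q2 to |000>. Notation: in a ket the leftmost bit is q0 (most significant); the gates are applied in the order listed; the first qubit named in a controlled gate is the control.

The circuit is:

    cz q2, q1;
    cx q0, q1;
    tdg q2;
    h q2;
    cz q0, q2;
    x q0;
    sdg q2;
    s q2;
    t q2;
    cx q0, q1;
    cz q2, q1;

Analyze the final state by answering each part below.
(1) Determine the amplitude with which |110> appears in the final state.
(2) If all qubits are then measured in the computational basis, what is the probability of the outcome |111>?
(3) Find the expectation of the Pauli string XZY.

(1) The amplitude on |110> is sqrt(2)/2.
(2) The probability of measuring |111> is 1/2.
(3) In the final state, XZY has expectation 0.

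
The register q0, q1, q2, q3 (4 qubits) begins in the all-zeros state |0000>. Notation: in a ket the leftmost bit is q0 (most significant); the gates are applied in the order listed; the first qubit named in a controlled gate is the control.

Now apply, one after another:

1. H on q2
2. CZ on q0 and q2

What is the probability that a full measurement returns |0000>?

Outcome |0000> occurs with probability 1/2.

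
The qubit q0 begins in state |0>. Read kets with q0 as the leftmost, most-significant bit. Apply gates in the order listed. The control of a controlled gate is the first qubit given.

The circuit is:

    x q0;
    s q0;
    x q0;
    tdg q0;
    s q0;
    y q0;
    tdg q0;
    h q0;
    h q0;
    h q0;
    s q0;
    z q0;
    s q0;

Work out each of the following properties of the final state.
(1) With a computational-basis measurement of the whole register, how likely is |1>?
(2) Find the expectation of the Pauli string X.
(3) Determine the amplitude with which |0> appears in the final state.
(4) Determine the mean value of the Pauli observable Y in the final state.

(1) Outcome |1> occurs with probability 1/2.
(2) The observable X averages to -1.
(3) The amplitude on |0> is sqrt(2)*exp(3*I*pi/4)/2.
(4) The observable Y averages to 0.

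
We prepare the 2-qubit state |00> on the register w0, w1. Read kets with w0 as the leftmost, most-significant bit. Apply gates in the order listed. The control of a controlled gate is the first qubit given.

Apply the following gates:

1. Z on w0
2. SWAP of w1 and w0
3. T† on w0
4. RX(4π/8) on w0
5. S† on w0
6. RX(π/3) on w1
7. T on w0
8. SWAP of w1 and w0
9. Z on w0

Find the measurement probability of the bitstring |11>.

Outcome |11> occurs with probability 1/8.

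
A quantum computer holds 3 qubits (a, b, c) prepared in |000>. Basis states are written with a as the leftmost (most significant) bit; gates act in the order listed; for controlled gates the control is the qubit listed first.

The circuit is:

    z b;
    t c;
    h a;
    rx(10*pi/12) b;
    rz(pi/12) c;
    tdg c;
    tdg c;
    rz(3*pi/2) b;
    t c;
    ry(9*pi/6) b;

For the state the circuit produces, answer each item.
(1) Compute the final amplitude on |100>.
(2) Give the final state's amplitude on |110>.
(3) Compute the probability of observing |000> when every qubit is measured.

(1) The amplitude on |100> is -sqrt(2)*exp(5*I*pi/24)/4.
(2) The final state's coefficient on |110> equals -sqrt(6)*exp(5*I*pi/24)/4.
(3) Outcome |000> occurs with probability 1/8.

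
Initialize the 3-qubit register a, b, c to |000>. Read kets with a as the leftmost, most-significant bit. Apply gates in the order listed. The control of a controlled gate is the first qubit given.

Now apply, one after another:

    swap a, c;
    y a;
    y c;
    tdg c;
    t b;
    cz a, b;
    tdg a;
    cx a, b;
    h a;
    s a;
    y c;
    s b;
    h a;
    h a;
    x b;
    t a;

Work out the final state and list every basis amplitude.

The final amplitudes are sqrt(2)*I/2 on |000>, sqrt(2)*exp(I*pi/4)/2 on |100>, and 0 on every other basis state.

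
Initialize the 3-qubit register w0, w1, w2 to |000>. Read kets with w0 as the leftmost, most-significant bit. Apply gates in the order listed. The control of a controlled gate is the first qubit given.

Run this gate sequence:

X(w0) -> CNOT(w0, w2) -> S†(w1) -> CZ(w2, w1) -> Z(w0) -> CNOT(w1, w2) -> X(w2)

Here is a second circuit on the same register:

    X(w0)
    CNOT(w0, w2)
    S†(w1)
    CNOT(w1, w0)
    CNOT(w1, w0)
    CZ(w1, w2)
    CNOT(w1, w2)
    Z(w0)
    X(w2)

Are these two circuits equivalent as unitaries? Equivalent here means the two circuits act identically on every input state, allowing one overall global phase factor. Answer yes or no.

Yes — the two circuits implement the same unitary up to a global phase.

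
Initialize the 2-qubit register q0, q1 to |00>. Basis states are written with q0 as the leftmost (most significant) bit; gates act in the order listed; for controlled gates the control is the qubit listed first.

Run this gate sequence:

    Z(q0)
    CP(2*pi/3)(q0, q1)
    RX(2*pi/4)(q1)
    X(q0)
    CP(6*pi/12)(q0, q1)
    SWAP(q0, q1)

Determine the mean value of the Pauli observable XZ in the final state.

The observable XZ averages to -1.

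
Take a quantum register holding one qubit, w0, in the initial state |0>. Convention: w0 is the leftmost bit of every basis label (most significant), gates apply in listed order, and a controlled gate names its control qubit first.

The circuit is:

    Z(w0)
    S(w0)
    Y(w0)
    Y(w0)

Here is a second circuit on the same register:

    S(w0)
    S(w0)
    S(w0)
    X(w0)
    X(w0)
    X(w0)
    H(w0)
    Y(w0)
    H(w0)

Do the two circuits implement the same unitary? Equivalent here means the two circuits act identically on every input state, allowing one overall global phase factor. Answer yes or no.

No, they are not equivalent — no single phase factor reconciles the two unitaries.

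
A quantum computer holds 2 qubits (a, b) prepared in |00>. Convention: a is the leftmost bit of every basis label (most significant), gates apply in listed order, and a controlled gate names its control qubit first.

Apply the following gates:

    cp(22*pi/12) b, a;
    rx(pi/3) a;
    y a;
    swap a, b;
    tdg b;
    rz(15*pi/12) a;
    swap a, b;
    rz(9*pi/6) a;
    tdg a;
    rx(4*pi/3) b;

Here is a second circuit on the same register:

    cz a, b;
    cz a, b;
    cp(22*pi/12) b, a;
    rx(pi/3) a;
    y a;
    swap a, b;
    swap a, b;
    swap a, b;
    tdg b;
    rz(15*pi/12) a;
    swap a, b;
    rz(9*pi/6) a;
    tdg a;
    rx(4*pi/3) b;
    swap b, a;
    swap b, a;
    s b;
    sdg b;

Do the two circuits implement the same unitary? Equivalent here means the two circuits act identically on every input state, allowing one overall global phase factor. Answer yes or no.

Yes: on every input state the two circuits agree up to one overall phase factor.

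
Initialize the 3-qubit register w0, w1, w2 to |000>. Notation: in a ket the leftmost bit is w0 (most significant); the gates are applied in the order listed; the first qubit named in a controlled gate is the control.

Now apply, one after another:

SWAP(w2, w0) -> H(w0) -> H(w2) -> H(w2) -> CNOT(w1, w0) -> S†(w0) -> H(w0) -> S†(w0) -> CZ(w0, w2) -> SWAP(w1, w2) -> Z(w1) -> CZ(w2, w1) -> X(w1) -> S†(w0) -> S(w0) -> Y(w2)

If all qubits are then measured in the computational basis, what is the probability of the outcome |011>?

Outcome |011> occurs with probability 1/2. Key observation: gates 3-4 undo each other exactly, leaving only the rest of the circuit to track.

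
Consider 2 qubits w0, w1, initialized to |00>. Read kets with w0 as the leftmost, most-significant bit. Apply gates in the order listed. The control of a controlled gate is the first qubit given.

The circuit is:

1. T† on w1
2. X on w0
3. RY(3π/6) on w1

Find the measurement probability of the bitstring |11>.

The probability of measuring |11> is 1/2.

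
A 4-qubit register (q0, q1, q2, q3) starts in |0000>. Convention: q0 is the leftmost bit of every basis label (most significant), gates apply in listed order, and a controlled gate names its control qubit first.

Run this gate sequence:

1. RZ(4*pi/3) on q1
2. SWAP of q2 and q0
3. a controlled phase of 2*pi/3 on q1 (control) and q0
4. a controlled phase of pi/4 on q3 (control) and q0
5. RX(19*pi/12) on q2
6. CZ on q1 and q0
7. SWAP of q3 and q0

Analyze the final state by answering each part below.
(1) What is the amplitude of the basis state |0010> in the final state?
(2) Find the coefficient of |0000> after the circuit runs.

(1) The final state's coefficient on |0010> equals (-sqrt(2 - sqrt(2))/4 + sqrt(3*sqrt(2) + 6)/4)*exp(5*I*pi/6).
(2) The final state's coefficient on |0000> equals (sqrt(6 - 3*sqrt(2))/4 + sqrt(sqrt(2) + 2)/4)*exp(I*pi/3).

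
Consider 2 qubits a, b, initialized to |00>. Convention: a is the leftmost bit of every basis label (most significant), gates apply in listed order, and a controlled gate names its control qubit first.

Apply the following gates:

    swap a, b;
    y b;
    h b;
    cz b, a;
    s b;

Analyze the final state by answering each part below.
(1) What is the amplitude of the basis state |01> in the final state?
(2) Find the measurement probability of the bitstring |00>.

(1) The amplitude on |01> is sqrt(2)/2.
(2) A full measurement returns |00> with probability 1/2.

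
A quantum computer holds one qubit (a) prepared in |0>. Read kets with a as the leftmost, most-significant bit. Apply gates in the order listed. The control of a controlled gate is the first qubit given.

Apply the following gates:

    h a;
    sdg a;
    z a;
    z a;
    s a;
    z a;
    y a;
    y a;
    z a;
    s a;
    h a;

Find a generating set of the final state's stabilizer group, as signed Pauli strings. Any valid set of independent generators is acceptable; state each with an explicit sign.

One valid set of independent stabilizer generators is -Y (any independent generating set of the same group is equally correct).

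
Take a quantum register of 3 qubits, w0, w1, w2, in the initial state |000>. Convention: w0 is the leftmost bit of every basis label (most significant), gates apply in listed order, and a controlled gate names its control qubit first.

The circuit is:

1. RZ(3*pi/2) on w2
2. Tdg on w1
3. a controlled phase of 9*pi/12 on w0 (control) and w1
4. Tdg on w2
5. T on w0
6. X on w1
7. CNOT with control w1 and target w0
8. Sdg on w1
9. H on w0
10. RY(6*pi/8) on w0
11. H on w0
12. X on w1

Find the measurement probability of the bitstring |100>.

The probability of measuring |100> is 1/2 - sqrt(2)/4.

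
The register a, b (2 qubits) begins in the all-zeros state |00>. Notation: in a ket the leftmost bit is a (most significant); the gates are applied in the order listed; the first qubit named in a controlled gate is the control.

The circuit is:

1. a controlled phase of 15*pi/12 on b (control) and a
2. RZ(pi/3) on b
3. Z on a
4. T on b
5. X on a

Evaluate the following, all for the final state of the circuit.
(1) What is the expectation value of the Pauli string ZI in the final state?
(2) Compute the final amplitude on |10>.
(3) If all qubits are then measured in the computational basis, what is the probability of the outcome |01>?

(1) The expectation value of ZI is -1.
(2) The amplitude on |10> is exp(-I*pi/6).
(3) A full measurement returns |01> with probability 0.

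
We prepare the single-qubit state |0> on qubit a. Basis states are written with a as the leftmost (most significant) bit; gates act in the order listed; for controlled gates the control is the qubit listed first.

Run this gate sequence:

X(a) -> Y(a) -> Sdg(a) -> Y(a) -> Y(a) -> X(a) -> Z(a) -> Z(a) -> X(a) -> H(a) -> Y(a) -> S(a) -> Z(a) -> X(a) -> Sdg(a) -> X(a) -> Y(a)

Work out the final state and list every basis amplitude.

The final amplitudes are -sqrt(2)/2 on |0>, -sqrt(2)/2 on |1>.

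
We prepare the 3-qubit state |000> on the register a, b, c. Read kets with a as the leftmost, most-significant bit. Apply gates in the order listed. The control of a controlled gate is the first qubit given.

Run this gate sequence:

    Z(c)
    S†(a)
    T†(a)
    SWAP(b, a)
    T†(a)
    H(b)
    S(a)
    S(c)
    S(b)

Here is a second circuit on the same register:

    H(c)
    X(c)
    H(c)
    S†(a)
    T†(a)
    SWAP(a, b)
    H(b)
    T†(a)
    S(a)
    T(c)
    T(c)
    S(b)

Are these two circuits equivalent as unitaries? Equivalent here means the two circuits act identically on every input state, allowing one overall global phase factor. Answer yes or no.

Yes: on every input state the two circuits agree up to one overall phase factor.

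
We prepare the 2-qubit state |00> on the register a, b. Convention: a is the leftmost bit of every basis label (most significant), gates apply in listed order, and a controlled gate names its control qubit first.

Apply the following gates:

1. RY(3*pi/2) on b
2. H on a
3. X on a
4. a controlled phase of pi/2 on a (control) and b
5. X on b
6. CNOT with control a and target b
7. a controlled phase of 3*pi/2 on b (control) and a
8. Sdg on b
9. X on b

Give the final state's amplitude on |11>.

The final state's coefficient on |11> equals -1/2.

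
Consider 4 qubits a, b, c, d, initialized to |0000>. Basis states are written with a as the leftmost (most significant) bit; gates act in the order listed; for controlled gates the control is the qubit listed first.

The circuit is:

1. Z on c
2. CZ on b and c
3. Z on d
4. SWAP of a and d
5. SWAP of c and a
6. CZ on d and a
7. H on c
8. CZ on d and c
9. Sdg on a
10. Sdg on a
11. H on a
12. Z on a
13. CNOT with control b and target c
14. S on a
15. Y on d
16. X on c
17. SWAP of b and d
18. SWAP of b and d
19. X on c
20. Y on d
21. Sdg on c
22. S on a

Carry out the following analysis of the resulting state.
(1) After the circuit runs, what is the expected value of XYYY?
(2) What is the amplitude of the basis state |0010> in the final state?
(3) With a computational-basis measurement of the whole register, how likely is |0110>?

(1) In the final state, XYYY has expectation 0. Key observation: steps 15-20 multiply out to the identity, so the circuit reduces to the remaining gates.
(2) The final state's coefficient on |0010> equals -I/2.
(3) The probability of measuring |0110> is 0.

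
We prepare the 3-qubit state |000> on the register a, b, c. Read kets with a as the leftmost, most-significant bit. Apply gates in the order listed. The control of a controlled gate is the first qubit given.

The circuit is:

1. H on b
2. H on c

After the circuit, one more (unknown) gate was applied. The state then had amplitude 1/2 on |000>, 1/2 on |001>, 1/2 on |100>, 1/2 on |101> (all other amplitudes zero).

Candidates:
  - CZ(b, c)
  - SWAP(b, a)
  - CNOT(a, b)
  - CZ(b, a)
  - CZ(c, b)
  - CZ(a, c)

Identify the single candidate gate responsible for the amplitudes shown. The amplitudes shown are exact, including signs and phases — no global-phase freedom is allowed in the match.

The applied gate was SWAP(b, a).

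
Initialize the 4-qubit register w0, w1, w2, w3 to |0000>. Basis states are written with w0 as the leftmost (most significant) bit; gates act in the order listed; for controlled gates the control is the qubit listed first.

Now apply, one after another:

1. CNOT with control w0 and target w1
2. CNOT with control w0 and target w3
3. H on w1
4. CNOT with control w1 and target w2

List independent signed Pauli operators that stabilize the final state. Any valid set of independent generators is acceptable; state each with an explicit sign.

The stabilizer group can be generated by +IXXI, +ZIII, +IZZI, +IIIZ, among other valid generating sets.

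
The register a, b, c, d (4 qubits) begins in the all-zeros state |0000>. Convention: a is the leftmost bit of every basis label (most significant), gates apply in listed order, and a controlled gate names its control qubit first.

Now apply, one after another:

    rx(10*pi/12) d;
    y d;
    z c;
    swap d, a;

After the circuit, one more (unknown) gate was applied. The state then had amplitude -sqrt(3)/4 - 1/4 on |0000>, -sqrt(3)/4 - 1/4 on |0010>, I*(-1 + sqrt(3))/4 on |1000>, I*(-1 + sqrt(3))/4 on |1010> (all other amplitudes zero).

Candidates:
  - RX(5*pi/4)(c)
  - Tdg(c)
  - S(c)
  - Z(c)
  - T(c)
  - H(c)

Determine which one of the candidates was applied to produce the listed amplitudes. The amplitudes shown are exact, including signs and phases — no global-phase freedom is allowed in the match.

The unique candidate consistent with the amplitudes is H(c).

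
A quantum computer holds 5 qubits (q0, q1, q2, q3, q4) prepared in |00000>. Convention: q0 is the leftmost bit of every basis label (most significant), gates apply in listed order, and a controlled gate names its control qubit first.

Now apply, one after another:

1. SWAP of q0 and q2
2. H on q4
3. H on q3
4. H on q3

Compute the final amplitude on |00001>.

The final state's coefficient on |00001> equals sqrt(2)/2. Key observation: the block from step 3 through step 4 cancels to the identity and can be dropped.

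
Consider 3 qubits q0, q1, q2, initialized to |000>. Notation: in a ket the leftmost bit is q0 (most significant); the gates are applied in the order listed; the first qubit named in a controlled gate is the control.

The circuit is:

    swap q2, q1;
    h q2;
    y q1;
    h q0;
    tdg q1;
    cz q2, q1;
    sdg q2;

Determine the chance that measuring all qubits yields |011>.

The probability of measuring |011> is 1/4.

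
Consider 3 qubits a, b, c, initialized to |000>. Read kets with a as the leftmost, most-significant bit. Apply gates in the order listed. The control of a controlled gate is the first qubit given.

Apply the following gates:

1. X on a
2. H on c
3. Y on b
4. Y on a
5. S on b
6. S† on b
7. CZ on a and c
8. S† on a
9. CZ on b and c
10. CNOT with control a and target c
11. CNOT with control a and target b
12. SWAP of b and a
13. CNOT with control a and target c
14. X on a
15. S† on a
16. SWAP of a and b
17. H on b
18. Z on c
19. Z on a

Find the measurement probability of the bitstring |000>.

The probability of measuring |000> is 1/4.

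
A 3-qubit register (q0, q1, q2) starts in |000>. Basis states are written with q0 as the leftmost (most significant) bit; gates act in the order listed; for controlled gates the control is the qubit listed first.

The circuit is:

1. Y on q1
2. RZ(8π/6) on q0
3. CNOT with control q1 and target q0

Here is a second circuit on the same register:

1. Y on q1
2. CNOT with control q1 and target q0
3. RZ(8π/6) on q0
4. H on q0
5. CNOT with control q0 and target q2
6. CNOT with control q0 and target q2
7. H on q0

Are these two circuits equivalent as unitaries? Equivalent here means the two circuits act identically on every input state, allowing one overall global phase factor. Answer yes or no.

No: there is an input state on which the two circuits produce genuinely different outputs (not merely differing by a phase).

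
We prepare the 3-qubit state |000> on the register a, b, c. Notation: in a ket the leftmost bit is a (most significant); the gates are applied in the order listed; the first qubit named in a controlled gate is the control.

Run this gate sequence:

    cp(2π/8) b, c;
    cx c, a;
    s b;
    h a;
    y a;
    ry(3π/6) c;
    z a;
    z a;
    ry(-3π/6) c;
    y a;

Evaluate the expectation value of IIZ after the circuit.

The expectation value of IIZ is 1. Key observation: steps 5-10 multiply out to the identity, so the circuit reduces to the remaining gates.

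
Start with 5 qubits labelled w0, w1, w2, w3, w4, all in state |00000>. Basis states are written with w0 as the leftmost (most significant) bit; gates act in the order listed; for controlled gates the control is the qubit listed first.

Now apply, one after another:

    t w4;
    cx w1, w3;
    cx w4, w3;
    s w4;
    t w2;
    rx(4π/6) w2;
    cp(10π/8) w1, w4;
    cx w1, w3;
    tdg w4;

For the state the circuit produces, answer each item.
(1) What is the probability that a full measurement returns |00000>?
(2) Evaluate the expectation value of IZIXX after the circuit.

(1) A full measurement returns |00000> with probability 1/4.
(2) The expectation value of IZIXX is 0.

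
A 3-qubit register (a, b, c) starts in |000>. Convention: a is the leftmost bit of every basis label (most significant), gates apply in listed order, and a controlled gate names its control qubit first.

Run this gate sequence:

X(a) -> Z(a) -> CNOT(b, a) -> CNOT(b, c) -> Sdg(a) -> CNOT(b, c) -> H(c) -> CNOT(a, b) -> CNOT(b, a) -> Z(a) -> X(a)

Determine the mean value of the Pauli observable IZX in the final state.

The expectation value of IZX is -1.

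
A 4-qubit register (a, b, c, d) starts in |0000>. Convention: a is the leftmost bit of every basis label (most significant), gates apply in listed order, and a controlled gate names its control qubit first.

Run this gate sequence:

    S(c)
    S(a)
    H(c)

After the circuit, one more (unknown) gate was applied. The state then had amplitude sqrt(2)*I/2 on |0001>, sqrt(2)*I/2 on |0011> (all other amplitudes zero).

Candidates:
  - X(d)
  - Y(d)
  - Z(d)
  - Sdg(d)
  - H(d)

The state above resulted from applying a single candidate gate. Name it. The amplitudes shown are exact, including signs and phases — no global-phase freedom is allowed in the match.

The applied gate was Y(d).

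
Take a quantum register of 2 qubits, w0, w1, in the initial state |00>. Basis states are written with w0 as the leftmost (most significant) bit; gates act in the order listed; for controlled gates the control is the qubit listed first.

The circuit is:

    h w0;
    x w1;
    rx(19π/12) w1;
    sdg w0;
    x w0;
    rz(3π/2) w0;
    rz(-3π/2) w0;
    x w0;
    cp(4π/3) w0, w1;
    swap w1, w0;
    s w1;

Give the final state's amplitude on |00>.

|00> carries amplitude -I*sqrt(6*sqrt(2) + 12)/8 + I*sqrt(4 - 2*sqrt(2))/8 in the final state. Key observation: the block from step 5 through step 8 cancels to the identity and can be dropped.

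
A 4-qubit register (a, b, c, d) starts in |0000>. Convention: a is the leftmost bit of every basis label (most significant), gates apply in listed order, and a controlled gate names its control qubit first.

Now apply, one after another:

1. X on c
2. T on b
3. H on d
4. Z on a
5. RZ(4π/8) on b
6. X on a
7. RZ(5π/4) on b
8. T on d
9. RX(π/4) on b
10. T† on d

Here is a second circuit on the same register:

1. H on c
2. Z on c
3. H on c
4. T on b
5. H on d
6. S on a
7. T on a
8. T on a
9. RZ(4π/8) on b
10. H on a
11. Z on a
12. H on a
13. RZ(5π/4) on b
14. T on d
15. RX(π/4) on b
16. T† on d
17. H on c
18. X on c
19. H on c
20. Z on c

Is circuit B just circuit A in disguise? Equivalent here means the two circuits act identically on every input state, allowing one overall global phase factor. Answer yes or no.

Yes — the two circuits implement the same unitary up to a global phase.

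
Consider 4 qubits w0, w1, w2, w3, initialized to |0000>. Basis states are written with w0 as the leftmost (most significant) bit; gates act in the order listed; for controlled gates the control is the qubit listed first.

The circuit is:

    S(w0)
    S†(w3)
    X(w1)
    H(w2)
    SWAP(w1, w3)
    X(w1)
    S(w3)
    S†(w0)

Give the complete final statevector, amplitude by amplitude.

The resulting statevector has amplitude sqrt(2)*I/2 on |0101>, sqrt(2)*I/2 on |0111>, and 0 on every other basis state.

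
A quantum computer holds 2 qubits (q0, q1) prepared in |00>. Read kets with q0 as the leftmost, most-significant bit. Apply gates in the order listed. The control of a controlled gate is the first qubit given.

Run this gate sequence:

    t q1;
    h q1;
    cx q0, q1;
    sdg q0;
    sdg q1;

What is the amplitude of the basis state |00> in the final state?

The amplitude on |00> is sqrt(2)/2.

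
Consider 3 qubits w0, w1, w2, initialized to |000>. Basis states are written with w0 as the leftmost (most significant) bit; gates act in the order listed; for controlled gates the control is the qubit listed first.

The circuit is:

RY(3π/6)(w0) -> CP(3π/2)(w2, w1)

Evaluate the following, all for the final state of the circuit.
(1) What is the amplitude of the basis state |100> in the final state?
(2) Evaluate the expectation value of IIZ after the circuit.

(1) |100> carries amplitude sqrt(2)/2 in the final state.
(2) In the final state, IIZ has expectation 1.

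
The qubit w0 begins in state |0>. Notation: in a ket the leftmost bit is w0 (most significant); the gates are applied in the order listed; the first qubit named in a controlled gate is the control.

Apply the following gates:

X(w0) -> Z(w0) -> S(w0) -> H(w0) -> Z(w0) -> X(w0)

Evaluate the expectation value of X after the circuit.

The observable X averages to 1.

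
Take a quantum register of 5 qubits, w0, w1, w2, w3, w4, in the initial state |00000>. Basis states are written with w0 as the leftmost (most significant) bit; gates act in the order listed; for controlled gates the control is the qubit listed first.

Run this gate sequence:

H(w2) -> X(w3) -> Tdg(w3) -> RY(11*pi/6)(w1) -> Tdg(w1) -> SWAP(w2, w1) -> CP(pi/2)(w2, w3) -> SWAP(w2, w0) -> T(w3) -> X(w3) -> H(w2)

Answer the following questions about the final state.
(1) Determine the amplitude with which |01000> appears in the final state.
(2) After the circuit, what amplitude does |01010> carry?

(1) |01000> carries amplitude -sqrt(6)/8 - sqrt(2)/8 in the final state.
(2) The final state's coefficient on |01010> equals 0.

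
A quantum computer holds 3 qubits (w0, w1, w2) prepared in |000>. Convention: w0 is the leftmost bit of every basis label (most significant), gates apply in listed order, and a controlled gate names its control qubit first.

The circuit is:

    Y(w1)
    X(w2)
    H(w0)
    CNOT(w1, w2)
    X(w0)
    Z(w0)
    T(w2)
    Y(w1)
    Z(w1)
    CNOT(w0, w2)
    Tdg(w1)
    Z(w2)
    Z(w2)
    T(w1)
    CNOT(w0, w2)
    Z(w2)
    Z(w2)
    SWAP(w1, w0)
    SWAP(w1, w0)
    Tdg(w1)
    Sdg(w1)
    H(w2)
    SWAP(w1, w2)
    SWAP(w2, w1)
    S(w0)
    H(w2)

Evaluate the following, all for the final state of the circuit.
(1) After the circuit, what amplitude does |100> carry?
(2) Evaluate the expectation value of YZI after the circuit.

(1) The amplitude on |100> is -sqrt(2)*I/2. Key observation: the block from step 10 through step 15 cancels to the identity and can be dropped.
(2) In the final state, YZI has expectation -1.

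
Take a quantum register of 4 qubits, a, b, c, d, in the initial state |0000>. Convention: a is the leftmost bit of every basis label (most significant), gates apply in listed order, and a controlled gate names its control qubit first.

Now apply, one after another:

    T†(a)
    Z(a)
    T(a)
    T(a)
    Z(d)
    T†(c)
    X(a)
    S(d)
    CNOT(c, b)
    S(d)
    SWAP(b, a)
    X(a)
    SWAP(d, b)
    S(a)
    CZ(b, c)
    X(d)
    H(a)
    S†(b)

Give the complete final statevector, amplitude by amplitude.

The resulting statevector has amplitude sqrt(2)*I/2 on |0000>, -sqrt(2)*I/2 on |1000>, and 0 on every other basis state.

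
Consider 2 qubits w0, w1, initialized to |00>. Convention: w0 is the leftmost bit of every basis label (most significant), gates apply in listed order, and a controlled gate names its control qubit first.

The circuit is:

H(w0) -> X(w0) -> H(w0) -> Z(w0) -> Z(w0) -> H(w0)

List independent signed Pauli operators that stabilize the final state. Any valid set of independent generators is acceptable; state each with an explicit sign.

The stabilizer group can be generated by +XI, +IZ, among other valid generating sets. Key observation: gates 1-4 undo each other exactly, leaving only the rest of the circuit to track.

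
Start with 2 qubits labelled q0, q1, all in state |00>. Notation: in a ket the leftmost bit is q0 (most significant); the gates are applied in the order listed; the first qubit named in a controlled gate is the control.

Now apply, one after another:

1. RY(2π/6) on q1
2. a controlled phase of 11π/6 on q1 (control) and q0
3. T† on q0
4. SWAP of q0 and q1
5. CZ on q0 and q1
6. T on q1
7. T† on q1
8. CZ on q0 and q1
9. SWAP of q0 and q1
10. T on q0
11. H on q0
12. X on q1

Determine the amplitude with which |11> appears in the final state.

The final state's coefficient on |11> equals sqrt(6)/4. Key observation: gates 3-10 undo each other exactly, leaving only the rest of the circuit to track.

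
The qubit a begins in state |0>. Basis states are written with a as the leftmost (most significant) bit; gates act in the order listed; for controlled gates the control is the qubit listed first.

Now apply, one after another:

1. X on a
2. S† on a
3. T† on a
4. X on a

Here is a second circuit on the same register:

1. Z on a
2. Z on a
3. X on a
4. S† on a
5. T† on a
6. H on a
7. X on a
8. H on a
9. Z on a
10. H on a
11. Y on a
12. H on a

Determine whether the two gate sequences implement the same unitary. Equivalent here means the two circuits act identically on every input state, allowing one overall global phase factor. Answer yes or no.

No: there is an input state on which the two circuits produce genuinely different outputs (not merely differing by a phase).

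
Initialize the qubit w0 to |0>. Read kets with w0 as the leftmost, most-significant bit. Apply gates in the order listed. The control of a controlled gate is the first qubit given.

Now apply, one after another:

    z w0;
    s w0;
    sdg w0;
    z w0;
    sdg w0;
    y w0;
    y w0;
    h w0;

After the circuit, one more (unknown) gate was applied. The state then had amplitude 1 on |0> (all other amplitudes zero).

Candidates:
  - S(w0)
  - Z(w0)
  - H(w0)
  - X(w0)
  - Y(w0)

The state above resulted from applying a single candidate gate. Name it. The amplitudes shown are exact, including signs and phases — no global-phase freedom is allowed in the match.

It was H(w0) that produced the state shown.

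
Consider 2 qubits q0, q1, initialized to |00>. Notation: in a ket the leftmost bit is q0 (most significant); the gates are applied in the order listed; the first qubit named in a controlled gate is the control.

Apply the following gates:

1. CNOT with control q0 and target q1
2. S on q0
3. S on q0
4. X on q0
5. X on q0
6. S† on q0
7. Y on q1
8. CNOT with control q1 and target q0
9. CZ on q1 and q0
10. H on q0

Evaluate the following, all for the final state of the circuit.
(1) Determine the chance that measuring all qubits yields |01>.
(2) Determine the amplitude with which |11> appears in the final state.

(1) Outcome |01> occurs with probability 1/2. Key observation: steps 3-6 multiply out to the identity, so the circuit reduces to the remaining gates.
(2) The final state's coefficient on |11> equals sqrt(2)*I/2.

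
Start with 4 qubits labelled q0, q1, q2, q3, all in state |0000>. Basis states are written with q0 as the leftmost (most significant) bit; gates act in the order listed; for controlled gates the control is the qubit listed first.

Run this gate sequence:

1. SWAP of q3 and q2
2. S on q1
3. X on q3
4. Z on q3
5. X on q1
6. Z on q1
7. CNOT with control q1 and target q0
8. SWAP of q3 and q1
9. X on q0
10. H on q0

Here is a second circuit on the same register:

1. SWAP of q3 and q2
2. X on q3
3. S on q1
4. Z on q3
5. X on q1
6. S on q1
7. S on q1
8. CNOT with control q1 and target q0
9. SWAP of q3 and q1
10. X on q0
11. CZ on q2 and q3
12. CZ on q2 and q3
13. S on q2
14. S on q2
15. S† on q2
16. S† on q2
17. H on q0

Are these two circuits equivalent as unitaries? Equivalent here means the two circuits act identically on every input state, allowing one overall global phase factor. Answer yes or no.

Yes — the two circuits implement the same unitary up to a global phase.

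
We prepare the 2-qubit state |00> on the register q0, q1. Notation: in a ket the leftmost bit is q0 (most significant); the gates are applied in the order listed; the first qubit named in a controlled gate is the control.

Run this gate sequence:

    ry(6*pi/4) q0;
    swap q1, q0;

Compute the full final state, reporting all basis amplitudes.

The resulting statevector has amplitude -sqrt(2)/2 on |00>, sqrt(2)/2 on |01>, 0 on |10>, 0 on |11>.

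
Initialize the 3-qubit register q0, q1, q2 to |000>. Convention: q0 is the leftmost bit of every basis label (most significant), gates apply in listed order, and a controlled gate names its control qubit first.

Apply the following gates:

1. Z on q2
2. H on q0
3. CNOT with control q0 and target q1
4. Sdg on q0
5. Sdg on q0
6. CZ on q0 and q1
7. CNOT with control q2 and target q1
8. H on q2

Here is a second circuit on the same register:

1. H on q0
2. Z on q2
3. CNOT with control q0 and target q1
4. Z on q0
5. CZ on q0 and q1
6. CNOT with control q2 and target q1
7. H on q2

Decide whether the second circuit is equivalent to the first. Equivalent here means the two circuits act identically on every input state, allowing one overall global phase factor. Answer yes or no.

Yes, they are equivalent — the unitaries differ by at most a global phase.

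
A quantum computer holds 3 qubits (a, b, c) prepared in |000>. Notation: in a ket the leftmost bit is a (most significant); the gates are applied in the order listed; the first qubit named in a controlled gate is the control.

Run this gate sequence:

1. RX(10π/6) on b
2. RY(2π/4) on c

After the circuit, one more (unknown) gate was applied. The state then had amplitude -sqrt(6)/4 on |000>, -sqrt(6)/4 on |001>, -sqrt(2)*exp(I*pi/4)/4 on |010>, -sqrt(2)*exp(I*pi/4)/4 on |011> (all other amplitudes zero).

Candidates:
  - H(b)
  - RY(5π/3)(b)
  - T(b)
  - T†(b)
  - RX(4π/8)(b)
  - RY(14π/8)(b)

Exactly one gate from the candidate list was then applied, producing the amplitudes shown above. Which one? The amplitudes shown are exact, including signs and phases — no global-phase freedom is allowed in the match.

The unique candidate consistent with the amplitudes is T†(b).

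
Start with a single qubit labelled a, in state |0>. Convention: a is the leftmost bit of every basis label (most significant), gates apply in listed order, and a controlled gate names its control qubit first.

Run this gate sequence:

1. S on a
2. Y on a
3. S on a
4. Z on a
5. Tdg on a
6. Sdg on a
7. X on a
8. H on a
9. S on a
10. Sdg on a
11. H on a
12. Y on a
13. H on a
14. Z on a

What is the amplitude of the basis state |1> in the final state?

The final state's coefficient on |1> equals -sqrt(2)*exp(3*I*pi/4)/2.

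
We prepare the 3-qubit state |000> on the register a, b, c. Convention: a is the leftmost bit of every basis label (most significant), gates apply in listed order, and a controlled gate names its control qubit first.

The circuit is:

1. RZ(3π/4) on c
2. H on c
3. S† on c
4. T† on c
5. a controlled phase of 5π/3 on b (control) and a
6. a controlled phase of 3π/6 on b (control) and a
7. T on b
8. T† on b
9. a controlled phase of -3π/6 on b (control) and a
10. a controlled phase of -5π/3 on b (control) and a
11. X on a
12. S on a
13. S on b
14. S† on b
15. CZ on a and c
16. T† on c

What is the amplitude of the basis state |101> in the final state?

The final state's coefficient on |101> equals sqrt(2)*exp(I*pi/8)/2. Key observation: steps 5-10 multiply out to the identity, so the circuit reduces to the remaining gates.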